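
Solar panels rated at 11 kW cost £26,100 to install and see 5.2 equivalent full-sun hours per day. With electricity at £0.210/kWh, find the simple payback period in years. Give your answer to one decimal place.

6.0 years

Daily generation = 11 kW × 5.2 h = 57.2 kWh
Annual generation = 57.2 × 365 = 20878 kWh
Annual savings = 20878 × £0.210 = £4,384.38
Payback = £26,100 / £4,384.38 = 5.95 years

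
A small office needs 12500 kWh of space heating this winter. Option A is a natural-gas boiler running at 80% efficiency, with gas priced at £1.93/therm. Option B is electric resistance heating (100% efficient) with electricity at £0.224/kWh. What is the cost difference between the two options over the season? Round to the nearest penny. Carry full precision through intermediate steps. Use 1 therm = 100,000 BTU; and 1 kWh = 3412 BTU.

Heat load = 12500 kWh × 3412 = 42,650,000 BTU
Gas: input = 42,650,000 / 0.80 = 53,312,500 BTU = 533.1 therm → 533.1 × £1.93 = £1,028.93
Electric: 42,650,000 BTU / 3412 = 12,500 kWh → × £0.224 = £2,800.00
Difference = |£1,028.93 − £2,800.00| = £1,771.07

£1771.07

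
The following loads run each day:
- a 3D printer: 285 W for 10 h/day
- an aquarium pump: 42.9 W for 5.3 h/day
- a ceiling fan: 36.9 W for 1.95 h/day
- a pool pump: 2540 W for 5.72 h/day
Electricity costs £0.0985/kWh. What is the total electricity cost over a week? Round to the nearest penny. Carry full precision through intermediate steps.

3D printer: 285 W × 10 h × 7 d = 19,950 Wh = 19.95 kWh
aquarium pump: 42.9 W × 5.3 h × 7 d = 1,592 Wh = 1.592 kWh
ceiling fan: 36.9 W × 1.95 h × 7 d = 504 Wh = 0.5037 kWh
pool pump: 2540 W × 5.72 h × 7 d = 101,702 Wh = 101.7 kWh
Total energy = 19.95 + 1.592 + 0.5037 + 101.7 = 123.7 kWh
Cost = 123.7 kWh × £0.0985 = £12.19

£12.19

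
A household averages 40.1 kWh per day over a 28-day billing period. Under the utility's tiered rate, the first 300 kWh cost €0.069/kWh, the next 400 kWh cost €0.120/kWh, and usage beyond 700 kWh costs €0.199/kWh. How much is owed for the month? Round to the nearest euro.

Usage = 40.1 kWh/day × 28 days = 1122.8 kWh
First 300 kWh × €0.069 = €20.70
Next 400 kWh × €0.120 = €48.00
Remaining 422.8 kWh × €0.199 = €84.14
Total = €152.84 ≈ €153

€153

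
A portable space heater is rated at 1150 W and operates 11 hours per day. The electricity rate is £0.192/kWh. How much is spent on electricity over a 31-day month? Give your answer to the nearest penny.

Energy = 1150 W × 11 h/day × 31 days = 392,150 Wh = 392.1 kWh
Cost = 392.1 kWh × £0.192/kWh = £75.29

£75.29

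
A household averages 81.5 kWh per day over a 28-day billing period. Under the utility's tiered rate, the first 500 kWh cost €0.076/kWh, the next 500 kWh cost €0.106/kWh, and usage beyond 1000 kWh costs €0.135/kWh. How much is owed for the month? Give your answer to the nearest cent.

€264.07

Usage = 81.5 kWh/day × 28 days = 2282 kWh
First 500 kWh × €0.076 = €38.00
Next 500 kWh × €0.106 = €53.00
Remaining 1282 kWh × €0.135 = €173.07
Total = €264.07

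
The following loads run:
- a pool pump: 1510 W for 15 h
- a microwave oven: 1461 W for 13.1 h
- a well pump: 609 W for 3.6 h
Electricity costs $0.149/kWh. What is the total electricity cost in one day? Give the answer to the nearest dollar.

$7

pool pump: 1510 W × 15 h = 22,650 Wh = 22.65 kWh
microwave oven: 1461 W × 13.1 h = 19,139 Wh = 19.14 kWh
well pump: 609 W × 3.6 h = 2,192 Wh = 2.192 kWh
Total energy = 22.65 + 19.14 + 2.192 = 43.98 kWh
Cost = 43.98 kWh × $0.149 = $6.55 ≈ $7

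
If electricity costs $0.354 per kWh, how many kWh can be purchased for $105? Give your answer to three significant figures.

297 kWh

$105 / $0.354 per kWh = 296.6 kWh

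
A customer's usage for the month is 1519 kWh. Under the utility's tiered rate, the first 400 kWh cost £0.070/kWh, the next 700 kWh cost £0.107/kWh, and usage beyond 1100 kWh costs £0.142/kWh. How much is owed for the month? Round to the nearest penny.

First 400 kWh × £0.070 = £28.00
Next 700 kWh × £0.107 = £74.90
Remaining 419 kWh × £0.142 = £59.50
Total = £162.40

£162.40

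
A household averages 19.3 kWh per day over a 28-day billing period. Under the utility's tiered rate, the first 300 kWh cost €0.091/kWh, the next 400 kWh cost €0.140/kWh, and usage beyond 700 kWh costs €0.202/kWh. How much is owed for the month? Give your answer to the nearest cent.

€60.96

Usage = 19.3 kWh/day × 28 days = 540.4 kWh
First 300 kWh × €0.091 = €27.30
Next 240.4 kWh × €0.140 = €33.66
Remaining tier: 0 kWh (not reached)
Total = €60.96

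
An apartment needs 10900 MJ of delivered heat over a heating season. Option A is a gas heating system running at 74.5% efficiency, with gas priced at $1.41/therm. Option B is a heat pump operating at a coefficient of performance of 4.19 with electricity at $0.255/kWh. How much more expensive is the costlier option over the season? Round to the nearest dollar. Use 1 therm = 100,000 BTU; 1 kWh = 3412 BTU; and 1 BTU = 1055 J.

Heat load = 10900 MJ = 10,900,000,000 J / 1055 = 10,331,754 BTU
Gas: input = 10,331,754 / 0.745 = 13,868,126 BTU = 138.7 therm → 138.7 × $1.41 = $195.54
Heat pump: 10,331,754 BTU / 3412 = 3,028 kWh heat; / 4.19 = 722.7 kWh in → × $0.255 = $184.29
Difference = |$195.54 − $184.29| = $11.26 ≈ $11

$11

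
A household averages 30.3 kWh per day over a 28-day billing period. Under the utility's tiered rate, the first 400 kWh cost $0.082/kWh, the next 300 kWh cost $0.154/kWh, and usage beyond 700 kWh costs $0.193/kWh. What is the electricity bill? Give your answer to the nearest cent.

Usage = 30.3 kWh/day × 28 days = 848.4 kWh
First 400 kWh × $0.082 = $32.80
Next 300 kWh × $0.154 = $46.20
Remaining 148.4 kWh × $0.193 = $28.64
Total = $107.64

$107.64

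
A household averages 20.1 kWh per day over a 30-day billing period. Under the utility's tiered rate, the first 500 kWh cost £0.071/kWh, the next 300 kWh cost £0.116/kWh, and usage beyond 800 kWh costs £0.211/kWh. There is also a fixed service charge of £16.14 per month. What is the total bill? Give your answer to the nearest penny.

Usage = 20.1 kWh/day × 30 days = 603 kWh
First 500 kWh × £0.071 = £35.50
Next 103 kWh × £0.116 = £11.95
Remaining tier: 0 kWh (not reached)
Energy charge = £47.45; + service £16.14 = £63.59

£63.59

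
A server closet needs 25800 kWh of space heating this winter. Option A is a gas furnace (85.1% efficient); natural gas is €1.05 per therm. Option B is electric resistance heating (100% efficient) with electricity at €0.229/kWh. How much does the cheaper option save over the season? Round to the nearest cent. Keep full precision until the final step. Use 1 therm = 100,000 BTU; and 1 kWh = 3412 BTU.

€4822.05

Heat load = 25800 kWh × 3412 = 88,029,600 BTU
Gas: input = 88,029,600 / 0.851 = 103,442,538 BTU = 1,034 therm → 1,034 × €1.05 = €1,086.15
Electric: 88,029,600 BTU / 3412 = 25,800 kWh → × €0.229 = €5,908.20
Difference = |€1,086.15 − €5,908.20| = €4,822.05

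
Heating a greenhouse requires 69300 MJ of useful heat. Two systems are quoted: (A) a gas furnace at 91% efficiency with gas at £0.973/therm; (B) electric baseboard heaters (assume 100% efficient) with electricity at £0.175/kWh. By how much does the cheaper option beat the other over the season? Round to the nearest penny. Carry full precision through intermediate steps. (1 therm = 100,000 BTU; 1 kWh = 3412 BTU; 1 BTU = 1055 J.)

Heat load = 69300 MJ = 69,300,000,000 J / 1055 = 65,687,204 BTU
Gas: input = 65,687,204 / 0.91 = 72,183,740 BTU = 721.8 therm → 721.8 × £0.973 = £702.35
Electric: 65,687,204 BTU / 3412 = 19,250 kWh → × £0.175 = £3,369.07
Difference = |£702.35 − £3,369.07| = £2,666.72

£2666.72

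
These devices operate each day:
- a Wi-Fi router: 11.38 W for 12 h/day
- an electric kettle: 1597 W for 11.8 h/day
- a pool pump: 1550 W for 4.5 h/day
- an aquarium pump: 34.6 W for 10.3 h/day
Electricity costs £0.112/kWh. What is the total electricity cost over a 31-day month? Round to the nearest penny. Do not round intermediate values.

£91.36

Wi-Fi router: 11.38 W × 12 h × 31 d = 4,233 Wh = 4.233 kWh
electric kettle: 1597 W × 11.8 h × 31 d = 584,183 Wh = 584.2 kWh
pool pump: 1550 W × 4.5 h × 31 d = 216,225 Wh = 216.2 kWh
aquarium pump: 34.6 W × 10.3 h × 31 d = 11,048 Wh = 11.05 kWh
Total energy = 4.233 + 584.2 + 216.2 + 11.05 = 815.7 kWh
Cost = 815.7 kWh × £0.112 = £91.36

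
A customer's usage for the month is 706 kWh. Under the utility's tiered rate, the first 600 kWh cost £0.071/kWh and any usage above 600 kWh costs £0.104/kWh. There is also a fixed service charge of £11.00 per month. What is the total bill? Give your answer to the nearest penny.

£64.62

First 600 kWh × £0.071 = £42.60
Remaining 106 kWh × £0.104 = £11.02
Energy charge = £53.62; + service £11.00 = £64.62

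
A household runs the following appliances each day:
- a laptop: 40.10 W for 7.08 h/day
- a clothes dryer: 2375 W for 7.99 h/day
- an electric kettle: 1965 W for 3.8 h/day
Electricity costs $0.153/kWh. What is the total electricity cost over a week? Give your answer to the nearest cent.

laptop: 40.10 W × 7.08 h × 7 d = 1,987 Wh = 1.987 kWh
clothes dryer: 2375 W × 7.99 h × 7 d = 132,834 Wh = 132.8 kWh
electric kettle: 1965 W × 3.8 h × 7 d = 52,269 Wh = 52.27 kWh
Total energy = 1.987 + 132.8 + 52.27 = 187.1 kWh
Cost = 187.1 kWh × $0.153 = $28.62

$28.62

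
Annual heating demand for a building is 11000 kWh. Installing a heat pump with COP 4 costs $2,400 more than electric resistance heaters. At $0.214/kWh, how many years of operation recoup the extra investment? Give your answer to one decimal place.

Resistance: 11000 kWh × $0.214 = $2,354.00/yr
Heat pump: 11000 / 4 = 2750 kWh in → × $0.214 = $588.50/yr
Annual savings = $1,765.50
Payback = $2,400 / $1,765.50 = 1.36 years

1.4 years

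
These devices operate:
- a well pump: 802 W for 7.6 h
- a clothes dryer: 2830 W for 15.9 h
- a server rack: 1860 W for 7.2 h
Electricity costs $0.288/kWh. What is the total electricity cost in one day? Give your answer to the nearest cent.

well pump: 802 W × 7.6 h = 6,095 Wh = 6.095 kWh
clothes dryer: 2830 W × 15.9 h = 44,997 Wh = 45 kWh
server rack: 1860 W × 7.2 h = 13,392 Wh = 13.39 kWh
Total energy = 6.095 + 45 + 13.39 = 64.48 kWh
Cost = 64.48 kWh × $0.288 = $18.57

$18.57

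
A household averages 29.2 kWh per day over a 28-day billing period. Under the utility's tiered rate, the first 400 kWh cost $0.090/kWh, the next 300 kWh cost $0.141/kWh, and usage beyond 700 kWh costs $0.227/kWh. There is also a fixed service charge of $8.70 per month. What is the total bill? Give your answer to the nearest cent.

Usage = 29.2 kWh/day × 28 days = 817.6 kWh
First 400 kWh × $0.090 = $36.00
Next 300 kWh × $0.141 = $42.30
Remaining 117.6 kWh × $0.227 = $26.70
Energy charge = $105.00; + service $8.70 = $113.70

$113.70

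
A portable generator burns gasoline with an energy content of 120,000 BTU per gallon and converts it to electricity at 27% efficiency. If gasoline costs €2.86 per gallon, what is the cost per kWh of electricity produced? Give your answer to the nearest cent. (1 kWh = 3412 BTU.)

€0.30

Electrical output per gallon = 120,000 BTU × 0.27 / 3412 BTU/kWh = 9.496 kWh
Cost per kWh = €2.86 / 9.496 kWh = €0.301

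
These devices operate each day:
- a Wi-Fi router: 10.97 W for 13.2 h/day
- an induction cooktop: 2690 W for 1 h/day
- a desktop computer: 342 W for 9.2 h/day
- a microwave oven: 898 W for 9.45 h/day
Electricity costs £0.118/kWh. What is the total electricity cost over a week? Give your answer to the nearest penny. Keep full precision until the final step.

£11.95

Wi-Fi router: 10.97 W × 13.2 h × 7 d = 1,014 Wh = 1.014 kWh
induction cooktop: 2690 W × 1 h × 7 d = 18,830 Wh = 18.83 kWh
desktop computer: 342 W × 9.2 h × 7 d = 22,025 Wh = 22.02 kWh
microwave oven: 898 W × 9.45 h × 7 d = 59,403 Wh = 59.4 kWh
Total energy = 1.014 + 18.83 + 22.02 + 59.4 = 101.3 kWh
Cost = 101.3 kWh × £0.118 = £11.95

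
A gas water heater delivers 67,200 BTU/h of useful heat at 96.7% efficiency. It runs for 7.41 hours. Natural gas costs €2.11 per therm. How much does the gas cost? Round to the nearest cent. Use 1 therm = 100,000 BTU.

Heat delivered = 67,200 BTU/h × 7.41 h = 497,952 BTU
Gas input = 497,952 / 0.967 = 514,945 BTU
= 514,945 / 100,000 = 5.149 therm
Cost = 5.149 × €2.11/therm = €10.87

€10.87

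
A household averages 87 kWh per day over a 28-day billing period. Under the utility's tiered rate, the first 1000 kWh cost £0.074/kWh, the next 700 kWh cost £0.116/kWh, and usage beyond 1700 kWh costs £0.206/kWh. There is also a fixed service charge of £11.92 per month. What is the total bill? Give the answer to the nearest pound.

Usage = 87 kWh/day × 28 days = 2436 kWh
First 1000 kWh × £0.074 = £74.00
Next 700 kWh × £0.116 = £81.20
Remaining 736 kWh × £0.206 = £151.62
Energy charge = £306.82; + service £11.92 = £318.74 ≈ £319

£319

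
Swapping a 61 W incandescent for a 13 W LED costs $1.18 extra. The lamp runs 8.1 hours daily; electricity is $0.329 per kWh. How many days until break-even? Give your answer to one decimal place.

Power saved = 61 − 13 = 48 W
Daily energy saved = 48 W × 8.1 h = 388.8 Wh = 0.3888 kWh
Daily savings = 0.3888 × $0.329 = $0.1279
Payback = $1.18 / $0.1279 per day = 9.225 days

9.2 days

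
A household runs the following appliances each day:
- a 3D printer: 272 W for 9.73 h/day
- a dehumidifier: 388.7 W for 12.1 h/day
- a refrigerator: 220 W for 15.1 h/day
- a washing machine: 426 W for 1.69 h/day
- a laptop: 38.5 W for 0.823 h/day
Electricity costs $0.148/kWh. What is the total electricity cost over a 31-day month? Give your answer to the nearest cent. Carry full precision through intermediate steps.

3D printer: 272 W × 9.73 h × 31 d = 82,043 Wh = 82.04 kWh
dehumidifier: 388.7 W × 12.1 h × 31 d = 145,801 Wh = 145.8 kWh
refrigerator: 220 W × 15.1 h × 31 d = 102,982 Wh = 103 kWh
washing machine: 426 W × 1.69 h × 31 d = 22,318 Wh = 22.32 kWh
laptop: 38.5 W × 0.823 h × 31 d = 982 Wh = 0.9823 kWh
Total energy = 82.04 + 145.8 + 103 + 22.32 + 0.9823 = 354.1 kWh
Cost = 354.1 kWh × $0.148 = $52.41

$52.41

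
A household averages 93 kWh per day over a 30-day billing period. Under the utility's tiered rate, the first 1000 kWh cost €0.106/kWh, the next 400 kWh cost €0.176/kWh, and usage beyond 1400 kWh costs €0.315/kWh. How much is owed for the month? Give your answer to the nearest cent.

€614.25

Usage = 93 kWh/day × 30 days = 2790 kWh
First 1000 kWh × €0.106 = €106.00
Next 400 kWh × €0.176 = €70.40
Remaining 1390 kWh × €0.315 = €437.85
Total = €614.25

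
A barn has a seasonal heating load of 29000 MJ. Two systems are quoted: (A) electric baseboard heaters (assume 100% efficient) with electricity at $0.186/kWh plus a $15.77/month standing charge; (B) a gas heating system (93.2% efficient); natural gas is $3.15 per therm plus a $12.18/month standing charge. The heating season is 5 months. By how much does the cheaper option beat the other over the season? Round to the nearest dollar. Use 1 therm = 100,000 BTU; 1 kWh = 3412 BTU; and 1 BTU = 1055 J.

$587

Heat load = 29000 MJ = 29,000,000,000 J / 1055 = 27,488,152 BTU
Gas: input = 27,488,152 / 0.932 = 29,493,725 BTU = 294.9 therm → 294.9 × $3.15 = $929.05; + 5 × $12.18 standing = $989.95
Electric: 27,488,152 BTU / 3412 = 8,056 kWh → × $0.186 = $1,498.47; + 5 × $15.77 standing = $1,577.32
Difference = |$989.95 − $1,577.32| = $587.37 ≈ $587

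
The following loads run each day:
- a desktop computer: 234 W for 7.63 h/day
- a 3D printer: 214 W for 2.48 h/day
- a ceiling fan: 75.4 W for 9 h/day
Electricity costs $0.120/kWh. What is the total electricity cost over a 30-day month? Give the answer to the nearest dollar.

$11

desktop computer: 234 W × 7.63 h × 30 d = 53,563 Wh = 53.56 kWh
3D printer: 214 W × 2.48 h × 30 d = 15,922 Wh = 15.92 kWh
ceiling fan: 75.4 W × 9 h × 30 d = 20,358 Wh = 20.36 kWh
Total energy = 53.56 + 15.92 + 20.36 = 89.84 kWh
Cost = 89.84 kWh × $0.120 = $10.78 ≈ $11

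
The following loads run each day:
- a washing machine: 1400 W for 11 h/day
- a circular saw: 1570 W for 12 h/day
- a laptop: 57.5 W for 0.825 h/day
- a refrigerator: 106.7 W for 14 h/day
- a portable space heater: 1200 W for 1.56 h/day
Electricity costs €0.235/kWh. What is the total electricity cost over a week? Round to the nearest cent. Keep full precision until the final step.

washing machine: 1400 W × 11 h × 7 d = 107,800 Wh = 107.8 kWh
circular saw: 1570 W × 12 h × 7 d = 131,880 Wh = 131.9 kWh
laptop: 57.5 W × 0.825 h × 7 d = 332 Wh = 0.3321 kWh
refrigerator: 106.7 W × 14 h × 7 d = 10,457 Wh = 10.46 kWh
portable space heater: 1200 W × 1.56 h × 7 d = 13,104 Wh = 13.1 kWh
Total energy = 107.8 + 131.9 + 0.3321 + 10.46 + 13.1 = 263.6 kWh
Cost = 263.6 kWh × €0.235 = €61.94

€61.94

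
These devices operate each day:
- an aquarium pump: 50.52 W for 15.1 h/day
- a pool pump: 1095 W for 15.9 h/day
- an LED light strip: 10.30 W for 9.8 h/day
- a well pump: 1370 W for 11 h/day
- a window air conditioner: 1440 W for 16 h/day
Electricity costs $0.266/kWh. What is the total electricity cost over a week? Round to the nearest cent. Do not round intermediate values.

$104.99

aquarium pump: 50.52 W × 15.1 h × 7 d = 5,340 Wh = 5.34 kWh
pool pump: 1095 W × 15.9 h × 7 d = 121,874 Wh = 121.9 kWh
LED light strip: 10.30 W × 9.8 h × 7 d = 707 Wh = 0.7066 kWh
well pump: 1370 W × 11 h × 7 d = 105,490 Wh = 105.5 kWh
window air conditioner: 1440 W × 16 h × 7 d = 161,280 Wh = 161.3 kWh
Total energy = 5.34 + 121.9 + 0.7066 + 105.5 + 161.3 = 394.7 kWh
Cost = 394.7 kWh × $0.266 = $104.99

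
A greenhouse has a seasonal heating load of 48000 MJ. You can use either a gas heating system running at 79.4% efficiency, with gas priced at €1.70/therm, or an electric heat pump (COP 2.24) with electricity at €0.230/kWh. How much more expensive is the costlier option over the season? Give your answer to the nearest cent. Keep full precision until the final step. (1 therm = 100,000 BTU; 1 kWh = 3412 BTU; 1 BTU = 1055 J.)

€395.05

Heat load = 48000 MJ = 48,000,000,000 J / 1055 = 45,497,630 BTU
Gas: input = 45,497,630 / 0.794 = 57,301,801 BTU = 573 therm → 573 × €1.70 = €974.13
Heat pump: 45,497,630 BTU / 3412 = 13,330 kWh heat; / 2.24 = 5,953 kWh in → × €0.230 = €1,369.18
Difference = |€974.13 − €1,369.18| = €395.05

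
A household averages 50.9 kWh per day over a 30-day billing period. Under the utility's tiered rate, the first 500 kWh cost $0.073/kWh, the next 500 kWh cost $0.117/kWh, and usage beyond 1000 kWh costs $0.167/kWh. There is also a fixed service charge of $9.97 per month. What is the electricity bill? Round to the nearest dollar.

$193

Usage = 50.9 kWh/day × 30 days = 1527 kWh
First 500 kWh × $0.073 = $36.50
Next 500 kWh × $0.117 = $58.50
Remaining 527 kWh × $0.167 = $88.01
Energy charge = $183.01; + service $9.97 = $192.98 ≈ $193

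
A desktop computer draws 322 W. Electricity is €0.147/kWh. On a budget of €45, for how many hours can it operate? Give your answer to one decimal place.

950.7 h

Energy budget = €45 / €0.147 per kWh = 306.1 kWh = 306,122 Wh
Runtime = 306,122 Wh / 322 W = 950.7 h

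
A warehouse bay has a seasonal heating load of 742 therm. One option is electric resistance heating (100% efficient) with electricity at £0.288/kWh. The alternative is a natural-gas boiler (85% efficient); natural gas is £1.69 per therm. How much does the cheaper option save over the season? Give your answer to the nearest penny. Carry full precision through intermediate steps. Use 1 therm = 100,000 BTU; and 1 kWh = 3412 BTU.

Heat load = 742 therm × 100,000 = 74,200,000 BTU
Gas: input = 74,200,000 / 0.85 = 87,294,118 BTU = 872.9 therm → 872.9 × £1.69 = £1,475.27
Electric: 74,200,000 BTU / 3412 = 21,750 kWh → × £0.288 = £6,263.07
Difference = |£1,475.27 − £6,263.07| = £4,787.80

£4787.80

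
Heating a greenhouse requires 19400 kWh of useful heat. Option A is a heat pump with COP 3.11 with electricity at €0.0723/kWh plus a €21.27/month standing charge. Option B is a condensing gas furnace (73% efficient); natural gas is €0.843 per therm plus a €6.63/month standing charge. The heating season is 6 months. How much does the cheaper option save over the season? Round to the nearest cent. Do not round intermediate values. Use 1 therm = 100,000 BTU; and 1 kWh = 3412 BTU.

Heat load = 19400 kWh × 3412 = 66,192,800 BTU
Gas: input = 66,192,800 / 0.73 = 90,675,068 BTU = 906.8 therm → 906.8 × €0.843 = €764.39; + 6 × €6.63 standing = €804.17
Heat pump: 66,192,800 BTU / 3412 = 19,400 kWh heat; / 3.11 = 6,238 kWh in → × €0.0723 = €451.00; + 6 × €21.27 standing = €578.62
Difference = |€804.17 − €578.62| = €225.55

€225.55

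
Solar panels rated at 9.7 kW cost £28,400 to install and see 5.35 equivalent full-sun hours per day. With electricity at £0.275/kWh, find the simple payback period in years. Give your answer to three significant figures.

Daily generation = 9.7 kW × 5.35 h = 51.89 kWh
Annual generation = 51.89 × 365 = 18942 kWh
Annual savings = 18942 × £0.275 = £5,208.96
Payback = £28,400 / £5,208.96 = 5.45 years

5.45 years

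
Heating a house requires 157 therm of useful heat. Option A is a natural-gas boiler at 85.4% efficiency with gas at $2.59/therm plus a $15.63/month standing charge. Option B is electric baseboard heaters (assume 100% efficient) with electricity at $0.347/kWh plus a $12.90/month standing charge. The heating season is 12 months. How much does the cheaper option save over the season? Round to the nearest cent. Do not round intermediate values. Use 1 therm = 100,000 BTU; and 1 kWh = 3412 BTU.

$1087.78

Heat load = 157 therm × 100,000 = 15,700,000 BTU
Gas: input = 15,700,000 / 0.854 = 18,384,075 BTU = 183.8 therm → 183.8 × $2.59 = $476.15; + 12 × $15.63 standing = $663.71
Electric: 15,700,000 BTU / 3412 = 4,601 kWh → × $0.347 = $1,596.69; + 12 × $12.90 standing = $1,751.49
Difference = |$663.71 − $1,751.49| = $1,087.78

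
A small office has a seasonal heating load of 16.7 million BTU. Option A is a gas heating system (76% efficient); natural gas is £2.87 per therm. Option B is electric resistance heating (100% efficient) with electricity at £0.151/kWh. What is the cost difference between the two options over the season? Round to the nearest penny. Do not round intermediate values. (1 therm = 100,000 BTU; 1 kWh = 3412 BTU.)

Heat load = 16.7 × 10⁶ BTU = 16,700,000 BTU
Gas: input = 16,700,000 / 0.76 = 21,973,684 BTU = 219.7 therm → 219.7 × £2.87 = £630.64
Electric: 16,700,000 BTU / 3412 = 4,894 kWh → × £0.151 = £739.07
Difference = |£630.64 − £739.07| = £108.42

£108.42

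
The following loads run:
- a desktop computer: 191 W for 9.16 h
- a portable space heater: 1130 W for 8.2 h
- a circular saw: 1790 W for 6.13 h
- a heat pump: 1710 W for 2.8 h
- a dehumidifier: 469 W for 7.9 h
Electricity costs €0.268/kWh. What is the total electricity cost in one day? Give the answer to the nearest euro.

€8

desktop computer: 191 W × 9.16 h = 1,750 Wh = 1.75 kWh
portable space heater: 1130 W × 8.2 h = 9,266 Wh = 9.266 kWh
circular saw: 1790 W × 6.13 h = 10,973 Wh = 10.97 kWh
heat pump: 1710 W × 2.8 h = 4,788 Wh = 4.788 kWh
dehumidifier: 469 W × 7.9 h = 3,705 Wh = 3.705 kWh
Total energy = 1.75 + 9.266 + 10.97 + 4.788 + 3.705 = 30.48 kWh
Cost = 30.48 kWh × €0.268 = €8.17 ≈ €8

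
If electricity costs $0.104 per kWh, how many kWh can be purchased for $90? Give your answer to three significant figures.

$90 / $0.104 per kWh = 865.4 kWh

865 kWh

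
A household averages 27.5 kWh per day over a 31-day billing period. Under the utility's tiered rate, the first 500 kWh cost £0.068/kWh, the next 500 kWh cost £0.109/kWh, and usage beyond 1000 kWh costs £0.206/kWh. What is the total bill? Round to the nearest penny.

Usage = 27.5 kWh/day × 31 days = 852.5 kWh
First 500 kWh × £0.068 = £34.00
Next 352.5 kWh × £0.109 = £38.42
Remaining tier: 0 kWh (not reached)
Total = £72.42

£72.42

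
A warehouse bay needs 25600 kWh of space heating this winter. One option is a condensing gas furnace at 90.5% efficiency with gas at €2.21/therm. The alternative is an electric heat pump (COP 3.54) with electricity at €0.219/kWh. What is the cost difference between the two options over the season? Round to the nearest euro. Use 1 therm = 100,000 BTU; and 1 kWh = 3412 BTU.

€549

Heat load = 25600 kWh × 3412 = 87,347,200 BTU
Gas: input = 87,347,200 / 0.905 = 96,516,243 BTU = 965.2 therm → 965.2 × €2.21 = €2,133.01
Heat pump: 87,347,200 BTU / 3412 = 25,600 kWh heat; / 3.54 = 7,232 kWh in → × €0.219 = €1,583.73
Difference = |€2,133.01 − €1,583.73| = €549.28 ≈ €549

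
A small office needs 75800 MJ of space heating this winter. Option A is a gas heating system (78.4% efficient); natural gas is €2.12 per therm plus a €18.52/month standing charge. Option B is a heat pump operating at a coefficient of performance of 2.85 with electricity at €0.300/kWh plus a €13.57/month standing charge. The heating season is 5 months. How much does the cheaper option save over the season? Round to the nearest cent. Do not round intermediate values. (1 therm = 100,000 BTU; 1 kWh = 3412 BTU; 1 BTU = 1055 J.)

Heat load = 75800 MJ = 75,800,000,000 J / 1055 = 71,848,341 BTU
Gas: input = 71,848,341 / 0.784 = 91,643,292 BTU = 916.4 therm → 916.4 × €2.12 = €1,942.84; + 5 × €18.52 standing = €2,035.44
Heat pump: 71,848,341 BTU / 3412 = 21,060 kWh heat; / 2.85 = 7,389 kWh in → × €0.300 = €2,216.58; + 5 × €13.57 standing = €2,284.43
Difference = |€2,035.44 − €2,284.43| = €249.00

€249.00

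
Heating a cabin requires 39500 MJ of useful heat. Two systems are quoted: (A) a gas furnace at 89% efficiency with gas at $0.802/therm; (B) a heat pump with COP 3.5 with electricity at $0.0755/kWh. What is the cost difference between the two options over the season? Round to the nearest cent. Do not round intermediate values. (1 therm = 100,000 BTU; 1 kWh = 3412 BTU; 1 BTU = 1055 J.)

Heat load = 39500 MJ = 39,500,000,000 J / 1055 = 37,440,758 BTU
Gas: input = 37,440,758 / 0.890 = 42,068,268 BTU = 420.7 therm → 420.7 × $0.802 = $337.39
Heat pump: 37,440,758 BTU / 3412 = 10,970 kWh heat; / 3.5 = 3,135 kWh in → × $0.0755 = $236.71
Difference = |$337.39 − $236.71| = $100.68

$100.68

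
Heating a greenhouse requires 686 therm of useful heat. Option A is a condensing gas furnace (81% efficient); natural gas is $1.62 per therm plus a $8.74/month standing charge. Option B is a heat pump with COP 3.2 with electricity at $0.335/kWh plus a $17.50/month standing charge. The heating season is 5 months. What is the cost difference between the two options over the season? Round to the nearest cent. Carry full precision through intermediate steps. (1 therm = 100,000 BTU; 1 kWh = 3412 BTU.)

$776.60

Heat load = 686 therm × 100,000 = 68,600,000 BTU
Gas: input = 68,600,000 / 0.81 = 84,691,358 BTU = 846.9 therm → 846.9 × $1.62 = $1,372.00; + 5 × $8.74 standing = $1,415.70
Heat pump: 68,600,000 BTU / 3412 = 20,110 kWh heat; / 3.2 = 6,283 kWh in → × $0.335 = $2,104.80; + 5 × $17.50 standing = $2,192.30
Difference = |$1,415.70 − $2,192.30| = $776.60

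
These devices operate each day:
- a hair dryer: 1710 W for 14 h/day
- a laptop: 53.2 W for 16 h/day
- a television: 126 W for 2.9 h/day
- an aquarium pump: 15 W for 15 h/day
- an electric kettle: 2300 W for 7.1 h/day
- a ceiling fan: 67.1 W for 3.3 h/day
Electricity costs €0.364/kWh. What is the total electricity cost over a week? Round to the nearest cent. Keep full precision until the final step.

hair dryer: 1710 W × 14 h × 7 d = 167,580 Wh = 167.6 kWh
laptop: 53.2 W × 16 h × 7 d = 5,958 Wh = 5.958 kWh
television: 126 W × 2.9 h × 7 d = 2,558 Wh = 2.558 kWh
aquarium pump: 15 W × 15 h × 7 d = 1,575 Wh = 1.575 kWh
electric kettle: 2300 W × 7.1 h × 7 d = 114,310 Wh = 114.3 kWh
ceiling fan: 67.1 W × 3.3 h × 7 d = 1,550 Wh = 1.55 kWh
Total energy = 167.6 + 5.958 + 2.558 + 1.575 + 114.3 + 1.55 = 293.5 kWh
Cost = 293.5 kWh × €0.364 = €106.85

€106.85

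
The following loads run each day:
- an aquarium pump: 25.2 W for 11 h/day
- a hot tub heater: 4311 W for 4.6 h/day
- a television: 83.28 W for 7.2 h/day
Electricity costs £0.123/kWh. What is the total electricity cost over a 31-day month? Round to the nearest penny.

£78.96

aquarium pump: 25.2 W × 11 h × 31 d = 8,593 Wh = 8.593 kWh
hot tub heater: 4311 W × 4.6 h × 31 d = 614,749 Wh = 614.7 kWh
television: 83.28 W × 7.2 h × 31 d = 18,588 Wh = 18.59 kWh
Total energy = 8.593 + 614.7 + 18.59 = 641.9 kWh
Cost = 641.9 kWh × £0.123 = £78.96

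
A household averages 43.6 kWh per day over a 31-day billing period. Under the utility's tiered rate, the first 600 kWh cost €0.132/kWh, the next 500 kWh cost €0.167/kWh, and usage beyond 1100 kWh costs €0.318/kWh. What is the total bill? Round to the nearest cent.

Usage = 43.6 kWh/day × 31 days = 1351.6 kWh
First 600 kWh × €0.132 = €79.20
Next 500 kWh × €0.167 = €83.50
Remaining 251.6 kWh × €0.318 = €80.01
Total = €242.71

€242.71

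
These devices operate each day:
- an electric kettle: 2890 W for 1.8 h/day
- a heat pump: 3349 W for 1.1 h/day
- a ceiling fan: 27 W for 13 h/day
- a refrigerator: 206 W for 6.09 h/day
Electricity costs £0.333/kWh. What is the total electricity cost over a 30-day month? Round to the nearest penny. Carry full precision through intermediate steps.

electric kettle: 2890 W × 1.8 h × 30 d = 156,060 Wh = 156.1 kWh
heat pump: 3349 W × 1.1 h × 30 d = 110,517 Wh = 110.5 kWh
ceiling fan: 27 W × 13 h × 30 d = 10,530 Wh = 10.53 kWh
refrigerator: 206 W × 6.09 h × 30 d = 37,636 Wh = 37.64 kWh
Total energy = 156.1 + 110.5 + 10.53 + 37.64 = 314.7 kWh
Cost = 314.7 kWh × £0.333 = £104.81

£104.81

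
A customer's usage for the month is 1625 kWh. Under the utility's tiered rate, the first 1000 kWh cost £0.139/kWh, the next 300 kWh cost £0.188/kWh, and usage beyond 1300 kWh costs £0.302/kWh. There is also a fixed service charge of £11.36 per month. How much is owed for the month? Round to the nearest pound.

First 1000 kWh × £0.139 = £139.00
Next 300 kWh × £0.188 = £56.40
Remaining 325 kWh × £0.302 = £98.15
Energy charge = £293.55; + service £11.36 = £304.91 ≈ £305

£305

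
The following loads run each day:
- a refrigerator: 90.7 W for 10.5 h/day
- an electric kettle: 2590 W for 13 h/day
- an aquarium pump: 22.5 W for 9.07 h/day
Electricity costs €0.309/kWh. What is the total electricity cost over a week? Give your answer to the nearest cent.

€75.33

refrigerator: 90.7 W × 10.5 h × 7 d = 6,666 Wh = 6.666 kWh
electric kettle: 2590 W × 13 h × 7 d = 235,690 Wh = 235.7 kWh
aquarium pump: 22.5 W × 9.07 h × 7 d = 1,429 Wh = 1.429 kWh
Total energy = 6.666 + 235.7 + 1.429 = 243.8 kWh
Cost = 243.8 kWh × €0.309 = €75.33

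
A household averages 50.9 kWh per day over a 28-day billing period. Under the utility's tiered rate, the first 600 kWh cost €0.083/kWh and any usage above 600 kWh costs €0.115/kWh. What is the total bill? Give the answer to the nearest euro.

Usage = 50.9 kWh/day × 28 days = 1425.2 kWh
First 600 kWh × €0.083 = €49.80
Remaining 825.2 kWh × €0.115 = €94.90
Total = €144.70 ≈ €145

€145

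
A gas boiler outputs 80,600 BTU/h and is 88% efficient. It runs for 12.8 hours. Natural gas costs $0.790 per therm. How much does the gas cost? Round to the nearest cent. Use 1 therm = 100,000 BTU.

Heat delivered = 80,600 BTU/h × 12.8 h = 1,031,680 BTU
Gas input = 1,031,680 / 0.88 = 1,172,364 BTU
= 1,172,364 / 100,000 = 11.72 therm
Cost = 11.72 × $0.790/therm = $9.26

$9.26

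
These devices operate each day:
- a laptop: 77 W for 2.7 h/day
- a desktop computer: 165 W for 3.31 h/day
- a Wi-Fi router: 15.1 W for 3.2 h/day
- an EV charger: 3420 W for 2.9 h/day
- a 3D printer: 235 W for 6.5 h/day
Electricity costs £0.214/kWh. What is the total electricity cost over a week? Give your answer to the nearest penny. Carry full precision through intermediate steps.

£18.35

laptop: 77 W × 2.7 h × 7 d = 1,455 Wh = 1.455 kWh
desktop computer: 165 W × 3.31 h × 7 d = 3,823 Wh = 3.823 kWh
Wi-Fi router: 15.1 W × 3.2 h × 7 d = 338 Wh = 0.3382 kWh
EV charger: 3420 W × 2.9 h × 7 d = 69,426 Wh = 69.43 kWh
3D printer: 235 W × 6.5 h × 7 d = 10,692 Wh = 10.69 kWh
Total energy = 1.455 + 3.823 + 0.3382 + 69.43 + 10.69 = 85.74 kWh
Cost = 85.74 kWh × £0.214 = £18.35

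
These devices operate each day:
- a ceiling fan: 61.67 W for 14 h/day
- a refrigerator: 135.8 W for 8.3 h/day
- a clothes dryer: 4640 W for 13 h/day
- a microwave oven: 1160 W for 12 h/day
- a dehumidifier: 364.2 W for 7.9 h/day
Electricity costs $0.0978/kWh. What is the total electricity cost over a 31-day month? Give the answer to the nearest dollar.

$240

ceiling fan: 61.67 W × 14 h × 31 d = 26,765 Wh = 26.76 kWh
refrigerator: 135.8 W × 8.3 h × 31 d = 34,941 Wh = 34.94 kWh
clothes dryer: 4640 W × 13 h × 31 d = 1,869,920 Wh = 1,870 kWh
microwave oven: 1160 W × 12 h × 31 d = 431,520 Wh = 431.5 kWh
dehumidifier: 364.2 W × 7.9 h × 31 d = 89,193 Wh = 89.19 kWh
Total energy = 26.76 + 34.94 + 1,870 + 431.5 + 89.19 = 2,452 kWh
Cost = 2,452 kWh × $0.0978 = $239.84 ≈ $240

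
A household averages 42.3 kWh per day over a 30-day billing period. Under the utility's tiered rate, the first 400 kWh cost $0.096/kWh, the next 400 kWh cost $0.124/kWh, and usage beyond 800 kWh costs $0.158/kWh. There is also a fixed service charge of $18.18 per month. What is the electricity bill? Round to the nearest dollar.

Usage = 42.3 kWh/day × 30 days = 1269 kWh
First 400 kWh × $0.096 = $38.40
Next 400 kWh × $0.124 = $49.60
Remaining 469 kWh × $0.158 = $74.10
Energy charge = $162.10; + service $18.18 = $180.28 ≈ $180

$180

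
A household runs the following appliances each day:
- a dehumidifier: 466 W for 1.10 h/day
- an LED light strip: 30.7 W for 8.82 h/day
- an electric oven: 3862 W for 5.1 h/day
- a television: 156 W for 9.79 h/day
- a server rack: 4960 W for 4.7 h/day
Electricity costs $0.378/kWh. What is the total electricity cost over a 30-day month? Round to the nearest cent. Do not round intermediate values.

$513.92

dehumidifier: 466 W × 1.10 h × 30 d = 15,378 Wh = 15.38 kWh
LED light strip: 30.7 W × 8.82 h × 30 d = 8,123 Wh = 8.123 kWh
electric oven: 3862 W × 5.1 h × 30 d = 590,886 Wh = 590.9 kWh
television: 156 W × 9.79 h × 30 d = 45,817 Wh = 45.82 kWh
server rack: 4960 W × 4.7 h × 30 d = 699,360 Wh = 699.4 kWh
Total energy = 15.38 + 8.123 + 590.9 + 45.82 + 699.4 = 1,360 kWh
Cost = 1,360 kWh × $0.378 = $513.92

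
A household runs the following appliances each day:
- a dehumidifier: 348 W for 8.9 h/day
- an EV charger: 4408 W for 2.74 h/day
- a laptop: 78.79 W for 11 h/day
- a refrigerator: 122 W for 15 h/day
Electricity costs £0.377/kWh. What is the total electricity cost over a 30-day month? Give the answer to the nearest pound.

£202

dehumidifier: 348 W × 8.9 h × 30 d = 92,916 Wh = 92.92 kWh
EV charger: 4408 W × 2.74 h × 30 d = 362,338 Wh = 362.3 kWh
laptop: 78.79 W × 11 h × 30 d = 26,001 Wh = 26 kWh
refrigerator: 122 W × 15 h × 30 d = 54,900 Wh = 54.9 kWh
Total energy = 92.92 + 362.3 + 26 + 54.9 = 536.2 kWh
Cost = 536.2 kWh × £0.377 = £202.13 ≈ £202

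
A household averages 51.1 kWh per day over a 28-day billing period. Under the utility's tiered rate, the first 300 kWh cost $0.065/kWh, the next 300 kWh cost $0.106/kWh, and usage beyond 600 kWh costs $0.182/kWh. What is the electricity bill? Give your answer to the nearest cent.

Usage = 51.1 kWh/day × 28 days = 1430.8 kWh
First 300 kWh × $0.065 = $19.50
Next 300 kWh × $0.106 = $31.80
Remaining 830.8 kWh × $0.182 = $151.21
Total = $202.51

$202.51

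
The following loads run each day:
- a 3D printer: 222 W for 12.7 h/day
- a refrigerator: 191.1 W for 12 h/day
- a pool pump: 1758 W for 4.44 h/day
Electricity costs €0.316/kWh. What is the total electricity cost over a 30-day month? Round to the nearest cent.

€122.46

3D printer: 222 W × 12.7 h × 30 d = 84,582 Wh = 84.58 kWh
refrigerator: 191.1 W × 12 h × 30 d = 68,796 Wh = 68.8 kWh
pool pump: 1758 W × 4.44 h × 30 d = 234,166 Wh = 234.2 kWh
Total energy = 84.58 + 68.8 + 234.2 = 387.5 kWh
Cost = 387.5 kWh × €0.316 = €122.46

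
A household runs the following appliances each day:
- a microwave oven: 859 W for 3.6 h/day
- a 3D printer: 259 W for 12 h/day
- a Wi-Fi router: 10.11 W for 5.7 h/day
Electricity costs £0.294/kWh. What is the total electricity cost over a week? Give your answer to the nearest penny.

£12.88

microwave oven: 859 W × 3.6 h × 7 d = 21,647 Wh = 21.65 kWh
3D printer: 259 W × 12 h × 7 d = 21,756 Wh = 21.76 kWh
Wi-Fi router: 10.11 W × 5.7 h × 7 d = 403 Wh = 0.4034 kWh
Total energy = 21.65 + 21.76 + 0.4034 = 43.81 kWh
Cost = 43.81 kWh × £0.294 = £12.88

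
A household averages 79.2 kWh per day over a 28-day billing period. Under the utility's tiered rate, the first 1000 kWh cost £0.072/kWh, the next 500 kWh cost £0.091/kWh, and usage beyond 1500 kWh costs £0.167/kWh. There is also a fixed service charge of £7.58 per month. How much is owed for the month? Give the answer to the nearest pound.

£245

Usage = 79.2 kWh/day × 28 days = 2217.6 kWh
First 1000 kWh × £0.072 = £72.00
Next 500 kWh × £0.091 = £45.50
Remaining 717.6 kWh × £0.167 = £119.84
Energy charge = £237.34; + service £7.58 = £244.92 ≈ £245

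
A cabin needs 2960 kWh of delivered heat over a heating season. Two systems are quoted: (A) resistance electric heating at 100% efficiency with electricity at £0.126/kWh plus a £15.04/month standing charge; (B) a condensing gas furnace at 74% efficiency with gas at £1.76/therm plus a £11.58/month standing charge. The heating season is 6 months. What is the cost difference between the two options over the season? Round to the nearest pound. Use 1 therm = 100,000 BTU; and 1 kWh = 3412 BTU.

Heat load = 2960 kWh × 3412 = 10,099,520 BTU
Gas: input = 10,099,520 / 0.74 = 13,648,000 BTU = 136.5 therm → 136.5 × £1.76 = £240.20; + 6 × £11.58 standing = £309.68
Electric: 10,099,520 BTU / 3412 = 2,960 kWh → × £0.126 = £372.96; + 6 × £15.04 standing = £463.20
Difference = |£309.68 − £463.20| = £153.52 ≈ £154

£154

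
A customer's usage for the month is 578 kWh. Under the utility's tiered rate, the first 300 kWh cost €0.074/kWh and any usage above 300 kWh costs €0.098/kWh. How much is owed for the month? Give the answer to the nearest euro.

First 300 kWh × €0.074 = €22.20
Remaining 278 kWh × €0.098 = €27.24
Total = €49.44 ≈ €49

€49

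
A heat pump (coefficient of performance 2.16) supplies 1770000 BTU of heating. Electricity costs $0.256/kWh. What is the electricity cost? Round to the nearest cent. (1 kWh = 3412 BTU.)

Heat delivered = 1,770,000 BTU / 3412 = 518.8 kWh
Electrical input = 518.8 kWh / 2.16 = 240.2 kWh
Cost = 240.2 × $0.256/kWh = $61.48

$61.48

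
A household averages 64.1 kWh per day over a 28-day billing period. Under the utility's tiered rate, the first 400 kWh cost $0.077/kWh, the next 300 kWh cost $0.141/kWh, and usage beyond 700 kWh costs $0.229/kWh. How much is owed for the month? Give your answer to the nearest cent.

$323.81

Usage = 64.1 kWh/day × 28 days = 1794.8 kWh
First 400 kWh × $0.077 = $30.80
Next 300 kWh × $0.141 = $42.30
Remaining 1094.8 kWh × $0.229 = $250.71
Total = $323.81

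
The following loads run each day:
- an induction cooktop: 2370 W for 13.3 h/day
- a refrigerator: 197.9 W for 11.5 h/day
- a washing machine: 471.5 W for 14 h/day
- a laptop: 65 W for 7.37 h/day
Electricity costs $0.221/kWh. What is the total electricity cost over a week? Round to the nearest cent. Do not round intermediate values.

induction cooktop: 2370 W × 13.3 h × 7 d = 220,647 Wh = 220.6 kWh
refrigerator: 197.9 W × 11.5 h × 7 d = 15,931 Wh = 15.93 kWh
washing machine: 471.5 W × 14 h × 7 d = 46,207 Wh = 46.21 kWh
laptop: 65 W × 7.37 h × 7 d = 3,353 Wh = 3.353 kWh
Total energy = 220.6 + 15.93 + 46.21 + 3.353 = 286.1 kWh
Cost = 286.1 kWh × $0.221 = $63.24

$63.24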